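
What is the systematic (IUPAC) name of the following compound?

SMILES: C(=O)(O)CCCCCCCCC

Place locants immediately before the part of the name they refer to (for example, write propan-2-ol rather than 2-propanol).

decanoic acid

The longest carbon chain that includes the –COOH group has 10 carbons, so the parent hydride is decane.
The highest-priority functional group is a carboxylic acid (terminal –COOH), so the name ends in -oic acid.
The numbering direction is chosen so that the carboxylic acid carbon is C-1 by definition.
Putting it together: decanoic acid.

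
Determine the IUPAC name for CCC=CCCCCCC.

The longest carbon chain that includes the multiple bond has 10 carbons, so the parent hydride is decane.
There is one C=C double bond, indicated by the ending -ene.
Choose the numbering such that numbering from this end puts the double bond at C-3 rather than C-7.
That gives the double bond between C-3 and C-4.
Putting it together: dec-3-ene.

dec-3-ene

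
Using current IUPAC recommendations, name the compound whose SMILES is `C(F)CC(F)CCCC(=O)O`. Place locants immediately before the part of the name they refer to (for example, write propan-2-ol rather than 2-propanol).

The longest chain bearing the –COOH group is 7 carbons long (heptane).
The principal characteristic group is a carboxylic acid (terminal –COOH), named with the suffix -oic acid.
Choose the numbering such that the carboxylic acid carbon is C-1 by definition.
This places fluoro groups at C-5 and C-7.
The name is 5,7-difluoroheptanoic acid.

5,7-difluoroheptanoic acid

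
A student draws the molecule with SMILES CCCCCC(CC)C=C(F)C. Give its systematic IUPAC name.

The longest carbon chain that includes the multiple bond has 9 carbons, so the parent hydride is nonane.
The chain contains a C=C double bond, so the unsaturation ending is -ene.
Choose the numbering such that numbering from this end puts the double bond at C-2 rather than C-7.
With this numbering: the double bond between C-2 and C-3; an ethyl group at C-4; a fluoro group at C-2.
Prefixes are listed alphabetically: ethyl, fluoro.
Putting it together: 4-ethyl-2-fluoronon-2-ene.

4-ethyl-2-fluoronon-2-ene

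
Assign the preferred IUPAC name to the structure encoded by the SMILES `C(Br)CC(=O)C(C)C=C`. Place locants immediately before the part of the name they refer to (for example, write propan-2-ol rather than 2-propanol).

1-bromo-4-methylhex-5-en-3-one

The longest carbon chain that includes the carbonyl and the multiple bond has 6 carbons, so the parent hydride is hexane.
The principal characteristic group is a ketone (C=O on an internal carbon), named with the suffix -one.
The chain contains a C=C double bond, so the unsaturation ending is -ene.
Choose the numbering such that numbering from this end puts the carbonyl group at C-3 rather than C-4.
That gives the carbonyl at C-3; the double bond between C-5 and C-6; a bromo group at C-1; a methyl group at C-4.
The substituents are ordered alphabetically, ignoring any di-/tri- multipliers.
The name is 1-bromo-4-methylhex-5-en-3-one.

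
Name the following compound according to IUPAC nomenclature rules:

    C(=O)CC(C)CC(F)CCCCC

5-fluoro-3-methyldecanal

Counting along the main chain through the –CHO group gives 10 carbons: the parent is decane.
An aldehyde (terminal –CHO) is the principal characteristic group, giving the suffix -al.
Choose the numbering such that the aldehyde carbon is C-1 by definition.
This places a fluoro group at C-5; a methyl group at C-3.
The substituents are ordered alphabetically, ignoring any di-/tri- multipliers.
Putting it together: 5-fluoro-3-methyldecanal.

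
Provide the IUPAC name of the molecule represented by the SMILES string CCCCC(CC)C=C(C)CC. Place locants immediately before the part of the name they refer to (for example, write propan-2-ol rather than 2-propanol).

5-ethyl-3-methylnon-3-ene

Counting along the main chain through the multiple bond gives 9 carbons: the parent is nonane.
There is one C=C double bond, indicated by the ending -ene.
The numbering direction is chosen so that numbering from this end puts the double bond at C-3 rather than C-6.
With this numbering: the double bond between C-3 and C-4; an ethyl group at C-5; a methyl group at C-3.
Substituent prefixes are cited in alphabetical order (multiplying prefixes like di-/tri- are ignored for ordering).
The name is 5-ethyl-3-methylnon-3-ene.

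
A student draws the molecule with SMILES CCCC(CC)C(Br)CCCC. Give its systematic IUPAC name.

5-bromo-4-ethylnonane

The parent chain contains 9 carbons (nonane).
Number the chain so that the substituent locant set {4,5} is lower than {5,6} at the first point of difference.
That gives a bromo group at C-5; an ethyl group at C-4.
Substituent prefixes are cited in alphabetical order (multiplying prefixes like di-/tri- are ignored for ordering).
Putting it together: 5-bromo-4-ethylnonane.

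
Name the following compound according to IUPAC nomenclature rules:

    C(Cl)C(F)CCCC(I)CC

The parent chain contains 8 carbons (octane).
Number the chain so that the substituent locant set {1,2,6} is lower than {3,7,8} at the first point of difference.
That gives a chloro group at C-1; a fluoro group at C-2; an iodo group at C-6.
Prefixes are listed alphabetically: chloro, fluoro, iodo.
Putting it together: 1-chloro-2-fluoro-6-iodooctane.

1-chloro-2-fluoro-6-iodooctane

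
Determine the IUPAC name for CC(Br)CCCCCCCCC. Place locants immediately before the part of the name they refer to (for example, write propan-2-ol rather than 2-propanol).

2-bromoundecane

The parent chain contains 11 carbons (undecane).
The numbering direction is chosen so that the substituent locant set {2} is lower than {10} at the first point of difference.
This places a bromo group at C-2.
The name is 2-bromoundecane.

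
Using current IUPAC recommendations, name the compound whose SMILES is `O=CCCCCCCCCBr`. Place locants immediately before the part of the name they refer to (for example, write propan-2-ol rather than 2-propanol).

9-bromononanal

The longest chain bearing the –CHO group is 9 carbons long (nonane).
The highest-priority functional group is an aldehyde (terminal –CHO), so the name ends in -al.
The numbering direction is chosen so that the aldehyde carbon is C-1 by definition.
This places a bromo group at C-9.
The name is 9-bromononanal.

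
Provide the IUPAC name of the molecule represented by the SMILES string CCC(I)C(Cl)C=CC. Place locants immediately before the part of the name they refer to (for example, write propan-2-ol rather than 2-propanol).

The longest chain bearing the multiple bond is 7 carbons long (heptane).
There is one C=C double bond, indicated by the ending -ene.
Number the chain so that numbering from this end puts the double bond at C-2 rather than C-5.
That gives the double bond between C-2 and C-3; a chloro group at C-4; an iodo group at C-5.
Prefixes are listed alphabetically: chloro, iodo.
The name is 4-chloro-5-iodohept-2-ene.

4-chloro-5-iodohept-2-ene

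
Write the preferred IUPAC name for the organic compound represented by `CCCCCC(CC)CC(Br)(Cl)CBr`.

The parent chain contains 9 carbons (nonane).
Choose the numbering such that the substituent locant set {1,2,2,4} is lower than {6,8,8,9} at the first point of difference.
With this numbering: bromo groups at C-1 and C-2; a chloro group at C-2; an ethyl group at C-4.
The substituents are ordered alphabetically, ignoring any di-/tri- multipliers.
Assembling the pieces gives 1,2-dibromo-2-chloro-4-ethylnonane.

1,2-dibromo-2-chloro-4-ethylnonane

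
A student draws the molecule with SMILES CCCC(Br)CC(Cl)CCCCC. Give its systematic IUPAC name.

The longest continuous carbon chain has 11 atoms, so the parent hydride is undecane.
The numbering direction is chosen so that the substituent locant set {4,6} is lower than {6,8} at the first point of difference.
That gives a bromo group at C-4; a chloro group at C-6.
Substituent prefixes are cited in alphabetical order (multiplying prefixes like di-/tri- are ignored for ordering).
The name is 4-bromo-6-chloroundecane.

4-bromo-6-chloroundecane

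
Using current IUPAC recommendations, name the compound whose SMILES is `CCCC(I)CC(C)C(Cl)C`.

The longest continuous carbon chain has 8 atoms, so the parent hydride is octane.
The numbering direction is chosen so that the substituent locant set {2,3,5} is lower than {4,6,7} at the first point of difference.
With this numbering: a chloro group at C-2; an iodo group at C-5; a methyl group at C-3.
The substituents are ordered alphabetically, ignoring any di-/tri- multipliers.
Assembling the pieces gives 2-chloro-5-iodo-3-methyloctane.

2-chloro-5-iodo-3-methyloctane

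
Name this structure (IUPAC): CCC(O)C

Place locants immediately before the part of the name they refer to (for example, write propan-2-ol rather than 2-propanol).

Counting along the main chain through the –OH group gives 4 carbons: the parent is butane.
The highest-priority functional group is an alcohol (–OH), so the name ends in -ol.
Choose the numbering such that numbering from this end puts the hydroxyl group at C-2 rather than C-3.
This places the hydroxyl at C-2.
The name is butan-2-ol.

butan-2-ol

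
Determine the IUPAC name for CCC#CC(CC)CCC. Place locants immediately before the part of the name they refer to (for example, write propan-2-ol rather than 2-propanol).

5-ethyloct-3-yne

The longest carbon chain that includes the multiple bond has 8 carbons, so the parent hydride is octane.
A C≡C triple bond in the chain gives the infix -yne-.
Number the chain so that numbering from this end puts the triple bond at C-3 rather than C-5.
This places the triple bond between C-3 and C-4; an ethyl group at C-5.
Putting it together: 5-ethyloct-3-yne.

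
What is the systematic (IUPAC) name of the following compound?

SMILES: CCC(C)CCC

3-methylhexane

The longest carbon chain is 6 atoms: the parent is hexane.
Number the chain so that the substituent locant set {3} is lower than {4} at the first point of difference.
This places a methyl group at C-3.
The name is 3-methylhexane.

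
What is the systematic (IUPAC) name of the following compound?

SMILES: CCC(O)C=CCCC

oct-4-en-3-ol

The longest carbon chain that includes the –OH group and the multiple bond has 8 carbons, so the parent hydride is octane.
The principal characteristic group is an alcohol (–OH), named with the suffix -ol.
A C=C double bond in the chain gives the infix -ene-.
Choose the numbering such that numbering from this end puts the hydroxyl group at C-3 rather than C-6.
This places the hydroxyl at C-3; the double bond between C-4 and C-5.
Assembling the pieces gives oct-4-en-3-ol.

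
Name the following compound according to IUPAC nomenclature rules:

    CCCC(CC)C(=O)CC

4-ethylheptan-3-one

The longest carbon chain that includes the carbonyl has 7 carbons, so the parent hydride is heptane.
A ketone (C=O on an internal carbon) is the principal characteristic group, giving the suffix -one.
Choose the numbering such that numbering from this end puts the carbonyl group at C-3 rather than C-5.
With this numbering: the carbonyl at C-3; an ethyl group at C-4.
The name is 4-ethylheptan-3-one.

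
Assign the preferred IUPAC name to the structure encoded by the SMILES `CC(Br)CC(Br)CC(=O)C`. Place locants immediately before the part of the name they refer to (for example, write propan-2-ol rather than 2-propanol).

The longest carbon chain that includes the carbonyl has 7 carbons, so the parent hydride is heptane.
The highest-priority functional group is a ketone (C=O on an internal carbon), so the name ends in -one.
The numbering direction is chosen so that numbering from this end puts the carbonyl group at C-2 rather than C-6.
With this numbering: the carbonyl at C-2; bromo groups at C-4 and C-6.
Putting it together: 4,6-dibromoheptan-2-one.

4,6-dibromoheptan-2-one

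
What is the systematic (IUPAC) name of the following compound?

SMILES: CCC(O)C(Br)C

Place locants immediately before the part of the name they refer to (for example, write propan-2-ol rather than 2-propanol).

The longest carbon chain that includes the –OH group has 5 carbons, so the parent hydride is pentane.
The highest-priority functional group is an alcohol (–OH), so the name ends in -ol.
Choose the numbering such that the substituent locant set {2} is lower than {4} at the first point of difference.
With this numbering: the hydroxyl at C-3; a bromo group at C-2.
Assembling the pieces gives 2-bromopentan-3-ol.

2-bromopentan-3-ol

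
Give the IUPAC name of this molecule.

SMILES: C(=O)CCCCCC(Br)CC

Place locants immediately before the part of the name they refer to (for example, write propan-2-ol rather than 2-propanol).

The longest carbon chain that includes the –CHO group has 9 carbons, so the parent hydride is nonane.
The principal characteristic group is an aldehyde (terminal –CHO), named with the suffix -al.
Number the chain so that the aldehyde carbon is C-1 by definition.
That gives a bromo group at C-7.
The name is 7-bromononanal.

7-bromononanal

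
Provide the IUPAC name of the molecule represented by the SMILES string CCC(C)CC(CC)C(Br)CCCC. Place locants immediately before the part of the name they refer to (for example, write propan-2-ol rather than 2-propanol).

6-bromo-5-ethyl-3-methyldecane

The parent chain contains 10 carbons (decane).
Choose the numbering such that the substituent locant set {3,5,6} is lower than {5,6,8} at the first point of difference.
That gives a bromo group at C-6; an ethyl group at C-5; a methyl group at C-3.
Substituent prefixes are cited in alphabetical order (multiplying prefixes like di-/tri- are ignored for ordering).
Putting it together: 6-bromo-5-ethyl-3-methyldecane.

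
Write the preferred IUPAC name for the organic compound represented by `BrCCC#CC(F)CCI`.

1-bromo-5-fluoro-7-iodohept-3-yne

The longest carbon chain that includes the multiple bond has 7 carbons, so the parent hydride is heptane.
The chain contains a C≡C triple bond, so the unsaturation ending is -yne.
Choose the numbering such that numbering from this end puts the triple bond at C-3 rather than C-4.
With this numbering: the triple bond between C-3 and C-4; a bromo group at C-1; a fluoro group at C-5; an iodo group at C-7.
Prefixes are listed alphabetically: bromo, fluoro, iodo.
Putting it together: 1-bromo-5-fluoro-7-iodohept-3-yne.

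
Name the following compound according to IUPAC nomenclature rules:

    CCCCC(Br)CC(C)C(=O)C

The longest chain bearing the carbonyl is 9 carbons long (nonane).
The highest-priority functional group is a ketone (C=O on an internal carbon), so the name ends in -one.
Number the chain so that numbering from this end puts the carbonyl group at C-2 rather than C-8.
This places the carbonyl at C-2; a bromo group at C-5; a methyl group at C-3.
Substituent prefixes are cited in alphabetical order (multiplying prefixes like di-/tri- are ignored for ordering).
Putting it together: 5-bromo-3-methylnonan-2-one.

5-bromo-3-methylnonan-2-one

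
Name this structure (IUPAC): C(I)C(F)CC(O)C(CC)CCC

5-ethyl-2-fluoro-1-iodooctan-4-ol

The longest chain bearing the –OH group is 8 carbons long (octane).
An alcohol (–OH) is the principal characteristic group, giving the suffix -ol.
Number the chain so that numbering from this end puts the hydroxyl group at C-4 rather than C-5.
With this numbering: the hydroxyl at C-4; an ethyl group at C-5; a fluoro group at C-2; an iodo group at C-1.
Prefixes are listed alphabetically: ethyl, fluoro, iodo.
Putting it together: 5-ethyl-2-fluoro-1-iodooctan-4-ol.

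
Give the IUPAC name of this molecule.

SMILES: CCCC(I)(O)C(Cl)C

2-chloro-3-iodohexan-3-ol

The longest carbon chain that includes the –OH group has 6 carbons, so the parent hydride is hexane.
The principal characteristic group is an alcohol (–OH), named with the suffix -ol.
The numbering direction is chosen so that numbering from this end puts the hydroxyl group at C-3 rather than C-4.
That gives the hydroxyl at C-3; a chloro group at C-2; an iodo group at C-3.
The substituents are ordered alphabetically, ignoring any di-/tri- multipliers.
Putting it together: 2-chloro-3-iodohexan-3-ol.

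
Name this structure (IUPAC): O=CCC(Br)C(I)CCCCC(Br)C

3,9-dibromo-4-iododecanal

The longest carbon chain that includes the –CHO group has 10 carbons, so the parent hydride is decane.
The principal characteristic group is an aldehyde (terminal –CHO), named with the suffix -al.
Choose the numbering such that the aldehyde carbon is C-1 by definition.
That gives bromo groups at C-3 and C-9; an iodo group at C-4.
Prefixes are listed alphabetically: bromo, iodo.
Putting it together: 3,9-dibromo-4-iododecanal.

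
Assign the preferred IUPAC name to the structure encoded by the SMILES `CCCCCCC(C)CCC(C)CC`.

3,6-dimethyldodecane

The parent chain contains 12 carbons (dodecane).
The numbering direction is chosen so that the substituent locant set {3,6} is lower than {7,10} at the first point of difference.
This places methyl groups at C-3 and C-6.
The name is 3,6-dimethyldodecane.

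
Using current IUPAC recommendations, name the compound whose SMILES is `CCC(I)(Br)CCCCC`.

The longest carbon chain is 8 atoms: the parent is octane.
The numbering direction is chosen so that the substituent locant set {3,3} is lower than {6,6} at the first point of difference.
This places a bromo group at C-3; an iodo group at C-3.
The substituents are ordered alphabetically, ignoring any di-/tri- multipliers.
The name is 3-bromo-3-iodooctane.

3-bromo-3-iodooctane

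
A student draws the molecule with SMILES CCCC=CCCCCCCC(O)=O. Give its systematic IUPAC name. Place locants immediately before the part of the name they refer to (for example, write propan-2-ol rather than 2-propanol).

Counting along the main chain through the –COOH group and the multiple bond gives 12 carbons: the parent is dodecane.
A carboxylic acid (terminal –COOH) is the principal characteristic group, giving the suffix -oic acid.
A C=C double bond in the chain gives the infix -ene-.
Choose the numbering such that the carboxylic acid carbon is C-1 by definition.
That gives the double bond between C-8 and C-9.
The name is dodec-8-enoic acid.

dodec-8-enoic acid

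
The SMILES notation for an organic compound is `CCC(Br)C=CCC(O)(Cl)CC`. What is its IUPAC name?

The longest chain bearing the –OH group and the multiple bond is 9 carbons long (nonane).
The principal characteristic group is an alcohol (–OH), named with the suffix -ol.
There is one C=C double bond, indicated by the ending -ene.
The numbering direction is chosen so that numbering from this end puts the hydroxyl group at C-3 rather than C-7.
With this numbering: the hydroxyl at C-3; the double bond between C-5 and C-6; a bromo group at C-7; a chloro group at C-3.
Substituent prefixes are cited in alphabetical order (multiplying prefixes like di-/tri- are ignored for ordering).
The name is 7-bromo-3-chloronon-5-en-3-ol.

7-bromo-3-chloronon-5-en-3-ol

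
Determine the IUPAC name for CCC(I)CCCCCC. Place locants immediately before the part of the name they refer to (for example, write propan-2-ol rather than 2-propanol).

3-iodononane

The longest carbon chain is 9 atoms: the parent is nonane.
Choose the numbering such that the substituent locant set {3} is lower than {7} at the first point of difference.
That gives an iodo group at C-3.
Putting it together: 3-iodononane.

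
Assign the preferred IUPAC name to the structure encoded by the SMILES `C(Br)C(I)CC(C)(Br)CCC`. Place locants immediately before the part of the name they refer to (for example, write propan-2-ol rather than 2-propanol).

1,4-dibromo-2-iodo-4-methylheptane

The longest continuous carbon chain has 7 atoms, so the parent hydride is heptane.
The numbering direction is chosen so that the substituent locant set {1,2,4,4} is lower than {4,4,6,7} at the first point of difference.
That gives bromo groups at C-1 and C-4; an iodo group at C-2; a methyl group at C-4.
Substituent prefixes are cited in alphabetical order (multiplying prefixes like di-/tri- are ignored for ordering).
Putting it together: 1,4-dibromo-2-iodo-4-methylheptane.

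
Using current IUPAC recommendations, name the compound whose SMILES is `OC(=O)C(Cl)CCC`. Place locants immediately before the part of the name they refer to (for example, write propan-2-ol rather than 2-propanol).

The longest carbon chain that includes the –COOH group has 5 carbons, so the parent hydride is pentane.
The principal characteristic group is a carboxylic acid (terminal –COOH), named with the suffix -oic acid.
Number the chain so that the carboxylic acid carbon is C-1 by definition.
That gives a chloro group at C-2.
Putting it together: 2-chloropentanoic acid.

2-chloropentanoic acid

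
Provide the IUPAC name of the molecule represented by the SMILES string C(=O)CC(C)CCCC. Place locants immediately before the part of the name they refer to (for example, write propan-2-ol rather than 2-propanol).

3-methylheptanal

Counting along the main chain through the –CHO group gives 7 carbons: the parent is heptane.
An aldehyde (terminal –CHO) is the principal characteristic group, giving the suffix -al.
The numbering direction is chosen so that the aldehyde carbon is C-1 by definition.
That gives a methyl group at C-3.
Assembling the pieces gives 3-methylheptanal.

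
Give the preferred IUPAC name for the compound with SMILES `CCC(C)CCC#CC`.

Counting along the main chain through the multiple bond gives 8 carbons: the parent is octane.
There is one C≡C triple bond, indicated by the ending -yne.
The numbering direction is chosen so that numbering from this end puts the triple bond at C-2 rather than C-6.
With this numbering: the triple bond between C-2 and C-3; a methyl group at C-6.
Putting it together: 6-methyloct-2-yne.

6-methyloct-2-yne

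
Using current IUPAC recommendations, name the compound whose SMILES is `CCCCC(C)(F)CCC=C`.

The longest carbon chain that includes the multiple bond has 9 carbons, so the parent hydride is nonane.
There is one C=C double bond, indicated by the ending -ene.
Choose the numbering such that numbering from this end puts the double bond at C-1 rather than C-8.
With this numbering: the double bond between C-1 and C-2; a fluoro group at C-5; a methyl group at C-5.
Substituent prefixes are cited in alphabetical order (multiplying prefixes like di-/tri- are ignored for ordering).
Putting it together: 5-fluoro-5-methylnon-1-ene.

5-fluoro-5-methylnon-1-ene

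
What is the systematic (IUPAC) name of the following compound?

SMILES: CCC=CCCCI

The longest chain bearing the multiple bond is 7 carbons long (heptane).
There is one C=C double bond, indicated by the ending -ene.
The numbering direction is chosen so that numbering from this end puts the double bond at C-3 rather than C-4.
That gives the double bond between C-3 and C-4; an iodo group at C-7.
The name is 7-iodohept-3-ene.

7-iodohept-3-ene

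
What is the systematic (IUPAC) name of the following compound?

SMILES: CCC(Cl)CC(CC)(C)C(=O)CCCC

The longest chain bearing the carbonyl is 10 carbons long (decane).
The highest-priority functional group is a ketone (C=O on an internal carbon), so the name ends in -one.
Number the chain so that numbering from this end puts the carbonyl group at C-5 rather than C-6.
That gives the carbonyl at C-5; a chloro group at C-8; an ethyl group at C-6; a methyl group at C-6.
The substituents are ordered alphabetically, ignoring any di-/tri- multipliers.
The name is 8-chloro-6-ethyl-6-methyldecan-5-one.

8-chloro-6-ethyl-6-methyldecan-5-one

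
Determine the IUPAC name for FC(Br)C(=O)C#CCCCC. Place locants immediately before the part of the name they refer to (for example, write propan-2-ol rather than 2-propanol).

1-bromo-1-fluorooct-3-yn-2-one

The longest carbon chain that includes the carbonyl and the multiple bond has 8 carbons, so the parent hydride is octane.
A ketone (C=O on an internal carbon) is the principal characteristic group, giving the suffix -one.
A C≡C triple bond in the chain gives the infix -yne-.
Number the chain so that numbering from this end puts the carbonyl group at C-2 rather than C-7.
That gives the carbonyl at C-2; the triple bond between C-3 and C-4; a bromo group at C-1; a fluoro group at C-1.
The substituents are ordered alphabetically, ignoring any di-/tri- multipliers.
Putting it together: 1-bromo-1-fluorooct-3-yn-2-one.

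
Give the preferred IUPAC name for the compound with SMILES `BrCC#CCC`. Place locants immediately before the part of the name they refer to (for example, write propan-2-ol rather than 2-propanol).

The longest chain bearing the multiple bond is 5 carbons long (pentane).
The chain contains a C≡C triple bond, so the unsaturation ending is -yne.
The numbering direction is chosen so that numbering from this end puts the triple bond at C-2 rather than C-3.
This places the triple bond between C-2 and C-3; a bromo group at C-1.
Putting it together: 1-bromopent-2-yne.

1-bromopent-2-yne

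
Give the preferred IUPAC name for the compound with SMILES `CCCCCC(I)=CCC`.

The longest carbon chain that includes the multiple bond has 9 carbons, so the parent hydride is nonane.
There is one C=C double bond, indicated by the ending -ene.
The numbering direction is chosen so that numbering from this end puts the double bond at C-3 rather than C-6.
That gives the double bond between C-3 and C-4; an iodo group at C-4.
Putting it together: 4-iodonon-3-ene.

4-iodonon-3-ene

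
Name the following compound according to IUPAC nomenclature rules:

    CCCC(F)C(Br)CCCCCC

The longest carbon chain is 11 atoms: the parent is undecane.
Number the chain so that the substituent locant set {4,5} is lower than {7,8} at the first point of difference.
That gives a bromo group at C-5; a fluoro group at C-4.
The substituents are ordered alphabetically, ignoring any di-/tri- multipliers.
The name is 5-bromo-4-fluoroundecane.

5-bromo-4-fluoroundecane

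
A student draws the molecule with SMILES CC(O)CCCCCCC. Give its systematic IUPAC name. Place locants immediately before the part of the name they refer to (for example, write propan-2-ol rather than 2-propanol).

nonan-2-ol

The longest chain bearing the –OH group is 9 carbons long (nonane).
The principal characteristic group is an alcohol (–OH), named with the suffix -ol.
The numbering direction is chosen so that numbering from this end puts the hydroxyl group at C-2 rather than C-8.
That gives the hydroxyl at C-2.
Assembling the pieces gives nonan-2-ol.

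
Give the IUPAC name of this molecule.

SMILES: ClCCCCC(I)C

The parent chain contains 6 carbons (hexane).
The numbering direction is chosen so that the substituent locant set {1,5} is lower than {2,6} at the first point of difference.
With this numbering: a chloro group at C-1; an iodo group at C-5.
The substituents are ordered alphabetically, ignoring any di-/tri- multipliers.
The name is 1-chloro-5-iodohexane.

1-chloro-5-iodohexane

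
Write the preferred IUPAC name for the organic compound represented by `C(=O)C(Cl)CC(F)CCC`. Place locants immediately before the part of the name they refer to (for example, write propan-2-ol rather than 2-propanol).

Counting along the main chain through the –CHO group gives 7 carbons: the parent is heptane.
The principal characteristic group is an aldehyde (terminal –CHO), named with the suffix -al.
Number the chain so that the aldehyde carbon is C-1 by definition.
This places a chloro group at C-2; a fluoro group at C-4.
Prefixes are listed alphabetically: chloro, fluoro.
The name is 2-chloro-4-fluoroheptanal.

2-chloro-4-fluoroheptanal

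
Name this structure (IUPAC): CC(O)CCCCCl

The longest chain bearing the –OH group is 6 carbons long (hexane).
An alcohol (–OH) is the principal characteristic group, giving the suffix -ol.
Choose the numbering such that numbering from this end puts the hydroxyl group at C-2 rather than C-5.
This places the hydroxyl at C-2; a chloro group at C-6.
Putting it together: 6-chlorohexan-2-ol.

6-chlorohexan-2-ol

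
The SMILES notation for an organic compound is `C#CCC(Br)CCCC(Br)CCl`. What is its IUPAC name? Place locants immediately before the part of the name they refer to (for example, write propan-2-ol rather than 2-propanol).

The longest carbon chain that includes the multiple bond has 9 carbons, so the parent hydride is nonane.
The chain contains a C≡C triple bond, so the unsaturation ending is -yne.
Number the chain so that numbering from this end puts the triple bond at C-1 rather than C-8.
With this numbering: the triple bond between C-1 and C-2; bromo groups at C-4 and C-8; a chloro group at C-9.
Substituent prefixes are cited in alphabetical order (multiplying prefixes like di-/tri- are ignored for ordering).
Assembling the pieces gives 4,8-dibromo-9-chloronon-1-yne.

4,8-dibromo-9-chloronon-1-yne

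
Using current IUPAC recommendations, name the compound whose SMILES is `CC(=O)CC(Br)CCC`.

The longest chain bearing the carbonyl is 7 carbons long (heptane).
The highest-priority functional group is a ketone (C=O on an internal carbon), so the name ends in -one.
Choose the numbering such that numbering from this end puts the carbonyl group at C-2 rather than C-6.
This places the carbonyl at C-2; a bromo group at C-4.
Assembling the pieces gives 4-bromoheptan-2-one.

4-bromoheptan-2-one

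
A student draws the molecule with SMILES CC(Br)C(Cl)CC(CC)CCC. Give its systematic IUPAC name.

The longest continuous carbon chain has 8 atoms, so the parent hydride is octane.
The numbering direction is chosen so that the substituent locant set {2,3,5} is lower than {4,6,7} at the first point of difference.
That gives a bromo group at C-2; a chloro group at C-3; an ethyl group at C-5.
The substituents are ordered alphabetically, ignoring any di-/tri- multipliers.
Assembling the pieces gives 2-bromo-3-chloro-5-ethyloctane.

2-bromo-3-chloro-5-ethyloctane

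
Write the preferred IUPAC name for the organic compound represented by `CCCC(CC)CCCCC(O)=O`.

The longest chain bearing the –COOH group is 9 carbons long (nonane).
A carboxylic acid (terminal –COOH) is the principal characteristic group, giving the suffix -oic acid.
The numbering direction is chosen so that the carboxylic acid carbon is C-1 by definition.
With this numbering: an ethyl group at C-6.
Putting it together: 6-ethylnonanoic acid.

6-ethylnonanoic acid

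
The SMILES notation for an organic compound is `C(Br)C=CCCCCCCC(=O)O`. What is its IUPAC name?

10-bromodec-8-enoic acid

The longest chain bearing the –COOH group and the multiple bond is 10 carbons long (decane).
The highest-priority functional group is a carboxylic acid (terminal –COOH), so the name ends in -oic acid.
There is one C=C double bond, indicated by the ending -ene.
Number the chain so that the carboxylic acid carbon is C-1 by definition.
That gives the double bond between C-8 and C-9; a bromo group at C-10.
Putting it together: 10-bromodec-8-enoic acid.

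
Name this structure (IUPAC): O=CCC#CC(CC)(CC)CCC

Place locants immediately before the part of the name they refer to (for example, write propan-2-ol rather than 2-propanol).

5,5-diethyloct-3-ynal

The longest carbon chain that includes the –CHO group and the multiple bond has 8 carbons, so the parent hydride is octane.
An aldehyde (terminal –CHO) is the principal characteristic group, giving the suffix -al.
There is one C≡C triple bond, indicated by the ending -yne.
The numbering direction is chosen so that the aldehyde carbon is C-1 by definition.
This places the triple bond between C-3 and C-4; two ethyl groups at C-5.
Putting it together: 5,5-diethyloct-3-ynal.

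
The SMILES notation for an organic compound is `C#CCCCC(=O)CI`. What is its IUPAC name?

1-iodohept-6-yn-2-one

The longest chain bearing the carbonyl and the multiple bond is 7 carbons long (heptane).
The highest-priority functional group is a ketone (C=O on an internal carbon), so the name ends in -one.
There is one C≡C triple bond, indicated by the ending -yne.
The numbering direction is chosen so that numbering from this end puts the carbonyl group at C-2 rather than C-6.
This places the carbonyl at C-2; the triple bond between C-6 and C-7; an iodo group at C-1.
The name is 1-iodohept-6-yn-2-one.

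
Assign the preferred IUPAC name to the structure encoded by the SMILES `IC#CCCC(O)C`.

6-iodohex-5-yn-2-ol

The longest carbon chain that includes the –OH group and the multiple bond has 6 carbons, so the parent hydride is hexane.
The principal characteristic group is an alcohol (–OH), named with the suffix -ol.
A C≡C triple bond in the chain gives the infix -yne-.
Number the chain so that numbering from this end puts the hydroxyl group at C-2 rather than C-5.
This places the hydroxyl at C-2; the triple bond between C-5 and C-6; an iodo group at C-6.
The name is 6-iodohex-5-yn-2-ol.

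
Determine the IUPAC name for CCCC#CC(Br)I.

1-bromo-1-iodohex-2-yne

The longest chain bearing the multiple bond is 6 carbons long (hexane).
A C≡C triple bond in the chain gives the infix -yne-.
The numbering direction is chosen so that numbering from this end puts the triple bond at C-2 rather than C-4.
That gives the triple bond between C-2 and C-3; a bromo group at C-1; an iodo group at C-1.
Substituent prefixes are cited in alphabetical order (multiplying prefixes like di-/tri- are ignored for ordering).
Assembling the pieces gives 1-bromo-1-iodohex-2-yne.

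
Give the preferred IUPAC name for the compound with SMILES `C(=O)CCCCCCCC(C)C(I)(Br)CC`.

Counting along the main chain through the –CHO group gives 12 carbons: the parent is dodecane.
The principal characteristic group is an aldehyde (terminal –CHO), named with the suffix -al.
Number the chain so that the aldehyde carbon is C-1 by definition.
With this numbering: a bromo group at C-10; an iodo group at C-10; a methyl group at C-9.
The substituents are ordered alphabetically, ignoring any di-/tri- multipliers.
Putting it together: 10-bromo-10-iodo-9-methyldodecanal.

10-bromo-10-iodo-9-methyldodecanal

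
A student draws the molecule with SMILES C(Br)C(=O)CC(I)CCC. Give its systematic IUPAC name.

1-bromo-4-iodoheptan-2-one

The longest chain bearing the carbonyl is 7 carbons long (heptane).
The highest-priority functional group is a ketone (C=O on an internal carbon), so the name ends in -one.
Number the chain so that numbering from this end puts the carbonyl group at C-2 rather than C-6.
This places the carbonyl at C-2; a bromo group at C-1; an iodo group at C-4.
Prefixes are listed alphabetically: bromo, iodo.
Putting it together: 1-bromo-4-iodoheptan-2-one.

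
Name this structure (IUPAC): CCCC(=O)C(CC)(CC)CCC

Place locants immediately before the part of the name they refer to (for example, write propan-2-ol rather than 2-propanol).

The longest carbon chain that includes the carbonyl has 8 carbons, so the parent hydride is octane.
A ketone (C=O on an internal carbon) is the principal characteristic group, giving the suffix -one.
Choose the numbering such that numbering from this end puts the carbonyl group at C-4 rather than C-5.
That gives the carbonyl at C-4; two ethyl groups at C-5.
Putting it together: 5,5-diethyloctan-4-one.

5,5-diethyloctan-4-one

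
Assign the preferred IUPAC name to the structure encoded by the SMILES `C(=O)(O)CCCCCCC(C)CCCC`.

The longest carbon chain that includes the –COOH group has 12 carbons, so the parent hydride is dodecane.
A carboxylic acid (terminal –COOH) is the principal characteristic group, giving the suffix -oic acid.
Choose the numbering such that the carboxylic acid carbon is C-1 by definition.
That gives a methyl group at C-8.
Putting it together: 8-methyldodecanoic acid.

8-methyldodecanoic acid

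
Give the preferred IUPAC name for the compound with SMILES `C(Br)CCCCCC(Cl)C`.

The parent chain contains 8 carbons (octane).
Number the chain so that the substituent locant set {1,7} is lower than {2,8} at the first point of difference.
With this numbering: a bromo group at C-1; a chloro group at C-7.
The substituents are ordered alphabetically, ignoring any di-/tri- multipliers.
The name is 1-bromo-7-chlorooctane.

1-bromo-7-chlorooctane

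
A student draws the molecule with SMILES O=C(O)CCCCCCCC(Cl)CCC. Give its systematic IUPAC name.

The longest carbon chain that includes the –COOH group has 12 carbons, so the parent hydride is dodecane.
The principal characteristic group is a carboxylic acid (terminal –COOH), named with the suffix -oic acid.
The numbering direction is chosen so that the carboxylic acid carbon is C-1 by definition.
That gives a chloro group at C-9.
Putting it together: 9-chlorododecanoic acid.

9-chlorododecanoic acid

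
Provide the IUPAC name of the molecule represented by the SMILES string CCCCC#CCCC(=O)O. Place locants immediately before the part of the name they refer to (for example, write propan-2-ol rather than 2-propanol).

Counting along the main chain through the –COOH group and the multiple bond gives 9 carbons: the parent is nonane.
The highest-priority functional group is a carboxylic acid (terminal –COOH), so the name ends in -oic acid.
A C≡C triple bond in the chain gives the infix -yne-.
Number the chain so that the carboxylic acid carbon is C-1 by definition.
With this numbering: the triple bond between C-4 and C-5.
The name is non-4-ynoic acid.

non-4-ynoic acid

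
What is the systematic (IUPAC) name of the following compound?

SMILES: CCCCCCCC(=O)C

The longest carbon chain that includes the carbonyl has 9 carbons, so the parent hydride is nonane.
The highest-priority functional group is a ketone (C=O on an internal carbon), so the name ends in -one.
Number the chain so that numbering from this end puts the carbonyl group at C-2 rather than C-8.
That gives the carbonyl at C-2.
Assembling the pieces gives nonan-2-one.

nonan-2-one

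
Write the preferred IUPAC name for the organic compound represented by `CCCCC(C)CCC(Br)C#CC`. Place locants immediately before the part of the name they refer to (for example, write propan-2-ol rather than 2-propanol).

Counting along the main chain through the multiple bond gives 11 carbons: the parent is undecane.
The chain contains a C≡C triple bond, so the unsaturation ending is -yne.
The numbering direction is chosen so that numbering from this end puts the triple bond at C-2 rather than C-9.
With this numbering: the triple bond between C-2 and C-3; a bromo group at C-4; a methyl group at C-7.
Prefixes are listed alphabetically: bromo, methyl.
The name is 4-bromo-7-methylundec-2-yne.

4-bromo-7-methylundec-2-yne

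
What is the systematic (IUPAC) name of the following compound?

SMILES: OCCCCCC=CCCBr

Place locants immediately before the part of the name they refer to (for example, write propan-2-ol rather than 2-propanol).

9-bromonon-6-en-1-ol

The longest carbon chain that includes the –OH group and the multiple bond has 9 carbons, so the parent hydride is nonane.
The principal characteristic group is an alcohol (–OH), named with the suffix -ol.
The chain contains a C=C double bond, so the unsaturation ending is -ene.
Choose the numbering such that numbering from this end puts the hydroxyl group at C-1 rather than C-9.
With this numbering: the hydroxyl at C-1; the double bond between C-6 and C-7; a bromo group at C-9.
Putting it together: 9-bromonon-6-en-1-ol.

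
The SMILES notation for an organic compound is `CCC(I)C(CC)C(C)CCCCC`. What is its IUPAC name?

The parent chain contains 10 carbons (decane).
Choose the numbering such that the substituent locant set {3,4,5} is lower than {6,7,8} at the first point of difference.
This places an ethyl group at C-4; an iodo group at C-3; a methyl group at C-5.
Substituent prefixes are cited in alphabetical order (multiplying prefixes like di-/tri- are ignored for ordering).
The name is 4-ethyl-3-iodo-5-methyldecane.

4-ethyl-3-iodo-5-methyldecane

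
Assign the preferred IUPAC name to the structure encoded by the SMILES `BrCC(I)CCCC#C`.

The longest carbon chain that includes the multiple bond has 7 carbons, so the parent hydride is heptane.
A C≡C triple bond in the chain gives the infix -yne-.
Choose the numbering such that numbering from this end puts the triple bond at C-1 rather than C-6.
That gives the triple bond between C-1 and C-2; a bromo group at C-7; an iodo group at C-6.
The substituents are ordered alphabetically, ignoring any di-/tri- multipliers.
The name is 7-bromo-6-iodohept-1-yne.

7-bromo-6-iodohept-1-yne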